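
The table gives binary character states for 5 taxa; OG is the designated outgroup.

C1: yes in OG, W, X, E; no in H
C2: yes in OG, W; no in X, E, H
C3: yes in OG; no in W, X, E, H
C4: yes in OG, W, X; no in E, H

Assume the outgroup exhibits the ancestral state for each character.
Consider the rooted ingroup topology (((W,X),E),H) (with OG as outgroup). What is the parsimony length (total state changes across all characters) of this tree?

6

Map each character onto (((W,X),E),H) (rooted by OG) and count the minimum state changes it requires (Fitch parsimony):
C1: 1; C2: 2; C3: 1; C4: 2.
Total tree length = 6.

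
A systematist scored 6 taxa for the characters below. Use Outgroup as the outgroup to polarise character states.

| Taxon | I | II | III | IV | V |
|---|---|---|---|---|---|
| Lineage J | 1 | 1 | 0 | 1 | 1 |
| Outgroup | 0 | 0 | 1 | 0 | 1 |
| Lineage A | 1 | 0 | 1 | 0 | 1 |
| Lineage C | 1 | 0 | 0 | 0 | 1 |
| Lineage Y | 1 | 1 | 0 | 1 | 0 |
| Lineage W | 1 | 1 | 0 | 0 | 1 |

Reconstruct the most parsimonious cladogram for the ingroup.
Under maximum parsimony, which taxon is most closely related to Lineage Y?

Character polarity is set by the outgroup: the derived state is whichever differs from the outgroup's state, so for III, V the derived state is '0', and for the remaining characters it is '1'.
All ingroup taxa share the derived state '1' for I; it defines the ingroup but does not resolve relationships within it.
II (derived state '1') is shared by Lineage J, Lineage W, and Lineage Y — a synapomorphy uniting that clade.
Only Lineage C, Lineage J, Lineage W, and Lineage Y show the derived state '0' for III, supporting them as a clade.
Only Lineage J and Lineage Y show the derived state '1' for IV, supporting them as a clade.
V (derived state '0') is unique to Lineage Y (autapomorphy; uninformative for grouping).
Most parsimonious ingroup topology: (Lineage A,(((Lineage Y,Lineage J),Lineage W),Lineage C)).
Lineage Y and Lineage J form a cherry on this tree, so they are sister taxa.

Lineage J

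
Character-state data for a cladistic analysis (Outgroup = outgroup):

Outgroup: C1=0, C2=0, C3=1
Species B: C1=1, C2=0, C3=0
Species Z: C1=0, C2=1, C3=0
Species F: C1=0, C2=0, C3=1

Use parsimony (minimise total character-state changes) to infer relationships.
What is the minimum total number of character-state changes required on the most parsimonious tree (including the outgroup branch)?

3

Character polarity is set by the outgroup: the derived state is whichever differs from the outgroup's state, so for C3 the derived state is '0', and for the remaining characters it is '1'.
C1 (derived state '1') is unique to Species B (autapomorphy; uninformative for grouping).
C2: derived state '1' in Species Z only — an autapomorphy, so it tells us nothing about relationships among taxa.
Only Species B and Species Z show the derived state '0' for C3, supporting them as a clade.
Most parsimonious ingroup topology: ((Species B,Species Z),Species F).
Changes per character on this tree: C1: 1; C2: 1; C3: 1.
Total = 3.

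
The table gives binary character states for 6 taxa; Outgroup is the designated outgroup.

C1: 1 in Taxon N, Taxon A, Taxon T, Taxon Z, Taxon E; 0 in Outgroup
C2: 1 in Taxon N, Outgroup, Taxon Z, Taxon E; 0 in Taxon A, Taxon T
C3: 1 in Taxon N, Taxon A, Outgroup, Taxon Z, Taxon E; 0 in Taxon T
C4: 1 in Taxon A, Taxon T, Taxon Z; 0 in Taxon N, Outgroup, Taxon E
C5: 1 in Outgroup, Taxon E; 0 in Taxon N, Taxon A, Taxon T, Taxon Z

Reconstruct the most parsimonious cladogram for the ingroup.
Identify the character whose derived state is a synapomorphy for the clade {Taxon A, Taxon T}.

Character polarity is set by the outgroup: the derived state is whichever differs from the outgroup's state, so for C2, C3, C5 the derived state is '0', and for the remaining characters it is '1'.
C1 (derived state '1') is shared by all ingroup taxa — unites the whole ingroup.
C2 (derived state '0') is shared by Taxon A and Taxon T — a synapomorphy uniting that clade.
C3 (derived state '0') is unique to Taxon T (autapomorphy; uninformative for grouping).
Only Taxon A, Taxon T, and Taxon Z show the derived state '1' for C4, supporting them as a clade.
C5: derived state '0' in Taxon A, Taxon N, Taxon T, and Taxon Z only — synapomorphy for {Taxon A, Taxon N, Taxon T, Taxon Z}.
Most parsimonious ingroup topology: ((((Taxon A,Taxon T),Taxon Z),Taxon N),Taxon E).
The clade {Taxon A, Taxon T} is supported by C2: its derived state '0' occurs in exactly those taxa and in no other taxon (including the outgroup).

C2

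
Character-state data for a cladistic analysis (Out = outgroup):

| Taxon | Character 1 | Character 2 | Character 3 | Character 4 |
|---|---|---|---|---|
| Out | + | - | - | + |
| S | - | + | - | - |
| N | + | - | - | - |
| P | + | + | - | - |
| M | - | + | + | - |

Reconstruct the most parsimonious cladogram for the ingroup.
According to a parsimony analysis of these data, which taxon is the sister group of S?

M

Character polarity is set by the outgroup: the derived state is whichever differs from the outgroup's state, so for Character 1, Character 4 the derived state is '-', and for the remaining characters it is '+'.
Character 1: derived state '-' in M and S only — synapomorphy for {M, S}.
Character 2 (derived state '+') is shared by M, P, and S — a synapomorphy uniting that clade.
Character 3 (derived state '+') is unique to M (autapomorphy; uninformative for grouping).
Character 4 (derived state '-') is shared by all ingroup taxa — unites the whole ingroup.
Most parsimonious ingroup topology: (((S,M),P),N).
S and M form a cherry on this tree, so they are sister taxa.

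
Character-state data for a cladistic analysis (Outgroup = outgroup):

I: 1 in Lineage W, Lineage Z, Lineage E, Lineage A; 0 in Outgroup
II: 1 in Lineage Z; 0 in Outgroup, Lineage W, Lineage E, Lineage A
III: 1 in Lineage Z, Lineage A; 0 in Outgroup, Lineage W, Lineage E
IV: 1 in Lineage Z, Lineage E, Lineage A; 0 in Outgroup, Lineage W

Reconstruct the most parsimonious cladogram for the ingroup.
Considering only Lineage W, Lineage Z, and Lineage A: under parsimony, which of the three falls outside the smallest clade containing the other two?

Lineage W

The outgroup has state '0' for every character, so '1' is the derived state throughout.
All ingroup taxa share the derived state '1' for I; it defines the ingroup but does not resolve relationships within it.
II (derived state '1') is unique to Lineage Z (autapomorphy; uninformative for grouping).
III (derived state '1') is shared by Lineage A and Lineage Z — a synapomorphy uniting that clade.
IV (derived state '1') is shared by Lineage A, Lineage E, and Lineage Z — a synapomorphy uniting that clade.
Most parsimonious ingroup topology: (Lineage W,((Lineage Z,Lineage A),Lineage E)).
Lineage A and Lineage Z share a more recent common ancestor with each other than either does with Lineage W, so Lineage W is the least closely related of the three.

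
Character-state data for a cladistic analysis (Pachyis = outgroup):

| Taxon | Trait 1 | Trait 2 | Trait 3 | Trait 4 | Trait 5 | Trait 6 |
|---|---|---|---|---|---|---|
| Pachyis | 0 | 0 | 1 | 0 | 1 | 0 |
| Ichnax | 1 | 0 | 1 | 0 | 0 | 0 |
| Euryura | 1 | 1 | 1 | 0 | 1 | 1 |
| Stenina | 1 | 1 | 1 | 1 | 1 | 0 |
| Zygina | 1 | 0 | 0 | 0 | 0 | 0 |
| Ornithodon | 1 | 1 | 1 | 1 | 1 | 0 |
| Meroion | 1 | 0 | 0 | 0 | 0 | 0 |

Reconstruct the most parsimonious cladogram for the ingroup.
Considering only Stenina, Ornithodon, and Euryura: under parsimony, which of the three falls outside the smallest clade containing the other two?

Character polarity is set by the outgroup: the derived state is whichever differs from the outgroup's state, so for Trait 3, Trait 5 the derived state is '0', and for the remaining characters it is '1'.
Trait 1 (derived state '1') is shared by all ingroup taxa — unites the whole ingroup.
Trait 2: derived state '1' in Euryura, Ornithodon, and Stenina only — synapomorphy for {Euryura, Ornithodon, Stenina}.
Trait 3: derived state '0' in Meroion and Zygina only — synapomorphy for {Meroion, Zygina}.
Trait 4 (derived state '1') is shared by Ornithodon and Stenina — a synapomorphy uniting that clade.
Trait 5 (derived state '0') is shared by Ichnax, Meroion, and Zygina — a synapomorphy uniting that clade.
Trait 6: derived state '1' in Euryura only — an autapomorphy, so it tells us nothing about relationships among taxa.
Most parsimonious ingroup topology: ((Ichnax,(Zygina,Meroion)),(Euryura,(Stenina,Ornithodon))).
Ornithodon and Stenina share a more recent common ancestor with each other than either does with Euryura, so Euryura is the least closely related of the three.

Euryura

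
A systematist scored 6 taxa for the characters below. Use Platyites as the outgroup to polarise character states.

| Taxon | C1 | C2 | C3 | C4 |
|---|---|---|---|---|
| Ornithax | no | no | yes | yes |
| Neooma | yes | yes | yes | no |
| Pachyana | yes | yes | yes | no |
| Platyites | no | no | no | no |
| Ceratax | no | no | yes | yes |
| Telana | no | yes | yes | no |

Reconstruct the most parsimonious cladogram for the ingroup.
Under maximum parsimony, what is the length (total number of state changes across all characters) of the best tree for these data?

4

The outgroup has state 'no' for every character, so 'yes' is the derived state throughout.
Only Neooma and Pachyana show the derived state 'yes' for C1, supporting them as a clade.
C2: derived state 'yes' in Neooma, Pachyana, and Telana only — synapomorphy for {Neooma, Pachyana, Telana}.
C3 (derived state 'yes') is shared by all ingroup taxa — unites the whole ingroup.
C4: derived state 'yes' in Ceratax and Ornithax only — synapomorphy for {Ceratax, Ornithax}.
Most parsimonious ingroup topology: (((Pachyana,Neooma),Telana),(Ornithax,Ceratax)).
Changes per character on this tree: C1: 1; C2: 1; C3: 1; C4: 1.
Total = 4.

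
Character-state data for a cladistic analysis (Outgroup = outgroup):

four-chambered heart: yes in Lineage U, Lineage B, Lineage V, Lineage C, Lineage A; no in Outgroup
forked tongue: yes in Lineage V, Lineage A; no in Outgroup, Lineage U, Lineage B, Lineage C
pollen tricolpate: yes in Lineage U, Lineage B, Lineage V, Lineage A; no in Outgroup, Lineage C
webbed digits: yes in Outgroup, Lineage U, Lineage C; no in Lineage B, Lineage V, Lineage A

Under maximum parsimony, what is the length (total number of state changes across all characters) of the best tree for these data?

Character polarity is set by the outgroup: the derived state is whichever differs from the outgroup's state, so for webbed digits the derived state is 'no', and for the remaining characters it is 'yes'.
four-chambered heart (derived state 'yes') is shared by all ingroup taxa — unites the whole ingroup.
forked tongue (derived state 'yes') is shared by Lineage A and Lineage V — a synapomorphy uniting that clade.
pollen tricolpate: derived state 'yes' in Lineage A, Lineage B, Lineage U, and Lineage V only — synapomorphy for {Lineage A, Lineage B, Lineage U, Lineage V}.
Only Lineage A, Lineage B, and Lineage V show the derived state 'no' for webbed digits, supporting them as a clade.
Most parsimonious ingroup topology: ((Lineage U,(Lineage B,(Lineage V,Lineage A))),Lineage C).
Changes per character on this tree: four-chambered heart: 1; forked tongue: 1; pollen tricolpate: 1; webbed digits: 1.
Total = 4.

4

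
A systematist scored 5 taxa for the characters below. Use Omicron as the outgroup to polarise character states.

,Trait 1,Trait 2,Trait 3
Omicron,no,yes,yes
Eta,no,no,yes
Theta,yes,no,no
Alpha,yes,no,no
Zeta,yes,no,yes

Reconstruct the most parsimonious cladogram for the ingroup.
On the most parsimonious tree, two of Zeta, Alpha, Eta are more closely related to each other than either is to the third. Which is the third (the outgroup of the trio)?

Character polarity is set by the outgroup: the derived state is whichever differs from the outgroup's state, so for Trait 2, Trait 3 the derived state is 'no', and for the remaining characters it is 'yes'.
Only Alpha, Theta, and Zeta show the derived state 'yes' for Trait 1, supporting them as a clade.
Trait 2 (derived state 'no') is shared by all ingroup taxa — unites the whole ingroup.
Trait 3 (derived state 'no') is shared by Alpha and Theta — a synapomorphy uniting that clade.
Most parsimonious ingroup topology: (Eta,((Theta,Alpha),Zeta)).
Alpha and Zeta share a more recent common ancestor with each other than either does with Eta, so Eta is the least closely related of the three.

Eta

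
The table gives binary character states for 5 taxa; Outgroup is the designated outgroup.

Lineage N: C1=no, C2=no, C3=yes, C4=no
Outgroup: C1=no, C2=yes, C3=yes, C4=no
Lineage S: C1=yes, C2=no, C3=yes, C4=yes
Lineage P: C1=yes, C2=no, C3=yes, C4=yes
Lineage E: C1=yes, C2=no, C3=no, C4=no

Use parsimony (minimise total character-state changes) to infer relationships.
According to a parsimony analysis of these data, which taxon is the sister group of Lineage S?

Character polarity is set by the outgroup: the derived state is whichever differs from the outgroup's state, so for C2, C3 the derived state is 'no', and for the remaining characters it is 'yes'.
C1 (derived state 'yes') is shared by Lineage E, Lineage P, and Lineage S — a synapomorphy uniting that clade.
C2 (derived state 'no') is shared by all ingroup taxa — unites the whole ingroup.
C3 (derived state 'no') is unique to Lineage E (autapomorphy; uninformative for grouping).
C4 (derived state 'yes') is shared by Lineage P and Lineage S — a synapomorphy uniting that clade.
Most parsimonious ingroup topology: (((Lineage S,Lineage P),Lineage E),Lineage N).
Lineage S and Lineage P form a cherry on this tree, so they are sister taxa.

Lineage P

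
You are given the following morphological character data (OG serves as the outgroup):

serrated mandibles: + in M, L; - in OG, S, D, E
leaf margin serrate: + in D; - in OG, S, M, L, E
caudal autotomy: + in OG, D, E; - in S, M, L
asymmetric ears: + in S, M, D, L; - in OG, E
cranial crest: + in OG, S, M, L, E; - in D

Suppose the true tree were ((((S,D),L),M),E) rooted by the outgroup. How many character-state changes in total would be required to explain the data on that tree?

7

Map each character onto ((((S,D),L),M),E) (rooted by OG) and count the minimum state changes it requires (Fitch parsimony):
serrated mandibles: 2; leaf margin serrate: 1; caudal autotomy: 2; asymmetric ears: 1; cranial crest: 1.
Total tree length = 7.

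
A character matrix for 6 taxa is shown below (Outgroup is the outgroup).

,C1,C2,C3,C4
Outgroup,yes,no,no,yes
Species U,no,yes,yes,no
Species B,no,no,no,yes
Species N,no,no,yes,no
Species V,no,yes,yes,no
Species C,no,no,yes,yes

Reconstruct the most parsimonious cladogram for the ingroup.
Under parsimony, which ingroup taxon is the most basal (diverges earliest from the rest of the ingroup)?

Character polarity is set by the outgroup: the derived state is whichever differs from the outgroup's state, so for C1, C4 the derived state is 'no', and for the remaining characters it is 'yes'.
All ingroup taxa share the derived state 'no' for C1; it defines the ingroup but does not resolve relationships within it.
Only Species U and Species V show the derived state 'yes' for C2, supporting them as a clade.
C3 (derived state 'yes') is shared by Species C, Species N, Species U, and Species V — a synapomorphy uniting that clade.
C4: derived state 'no' in Species N, Species U, and Species V only — synapomorphy for {Species N, Species U, Species V}.
Most parsimonious ingroup topology: ((((Species U,Species V),Species N),Species C),Species B).
Species B is sister to the clade containing all other ingroup taxa, so it is the earliest-diverging (most basal) ingroup lineage.

Species B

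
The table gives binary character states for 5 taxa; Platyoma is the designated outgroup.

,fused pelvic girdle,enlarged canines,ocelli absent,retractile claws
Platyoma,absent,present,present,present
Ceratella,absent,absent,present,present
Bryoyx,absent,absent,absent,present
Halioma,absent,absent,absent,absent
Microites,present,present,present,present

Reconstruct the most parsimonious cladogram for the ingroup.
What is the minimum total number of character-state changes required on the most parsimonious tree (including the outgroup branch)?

Character polarity is set by the outgroup: the derived state is whichever differs from the outgroup's state, so for enlarged canines, ocelli absent, retractile claws the derived state is 'absent', and for the remaining characters it is 'present'.
fused pelvic girdle: derived state 'present' in Microites only — an autapomorphy, so it tells us nothing about relationships among taxa.
enlarged canines: derived state 'absent' in Bryoyx, Ceratella, and Halioma only — synapomorphy for {Bryoyx, Ceratella, Halioma}.
Only Bryoyx and Halioma show the derived state 'absent' for ocelli absent, supporting them as a clade.
retractile claws (derived state 'absent') is unique to Halioma (autapomorphy; uninformative for grouping).
Most parsimonious ingroup topology: ((Ceratella,(Bryoyx,Halioma)),Microites).
Changes per character on this tree: fused pelvic girdle: 1; enlarged canines: 1; ocelli absent: 1; retractile claws: 1.
Total = 4.

4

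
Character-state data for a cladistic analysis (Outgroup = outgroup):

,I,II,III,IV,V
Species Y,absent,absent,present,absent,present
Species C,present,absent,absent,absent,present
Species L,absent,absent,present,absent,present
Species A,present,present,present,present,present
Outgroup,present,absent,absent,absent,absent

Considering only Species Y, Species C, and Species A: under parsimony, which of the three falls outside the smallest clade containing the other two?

Character polarity is set by the outgroup: the derived state is whichever differs from the outgroup's state, so for I the derived state is 'absent', and for the remaining characters it is 'present'.
I: derived state 'absent' in Species L and Species Y only — synapomorphy for {Species L, Species Y}.
II: derived state 'present' in Species A only — an autapomorphy, so it tells us nothing about relationships among taxa.
Only Species A, Species L, and Species Y show the derived state 'present' for III, supporting them as a clade.
IV (derived state 'present') is unique to Species A (autapomorphy; uninformative for grouping).
All ingroup taxa share the derived state 'present' for V; it defines the ingroup but does not resolve relationships within it.
Most parsimonious ingroup topology: (((Species L,Species Y),Species A),Species C).
Species Y and Species A share a more recent common ancestor with each other than either does with Species C, so Species C is the least closely related of the three.

Species C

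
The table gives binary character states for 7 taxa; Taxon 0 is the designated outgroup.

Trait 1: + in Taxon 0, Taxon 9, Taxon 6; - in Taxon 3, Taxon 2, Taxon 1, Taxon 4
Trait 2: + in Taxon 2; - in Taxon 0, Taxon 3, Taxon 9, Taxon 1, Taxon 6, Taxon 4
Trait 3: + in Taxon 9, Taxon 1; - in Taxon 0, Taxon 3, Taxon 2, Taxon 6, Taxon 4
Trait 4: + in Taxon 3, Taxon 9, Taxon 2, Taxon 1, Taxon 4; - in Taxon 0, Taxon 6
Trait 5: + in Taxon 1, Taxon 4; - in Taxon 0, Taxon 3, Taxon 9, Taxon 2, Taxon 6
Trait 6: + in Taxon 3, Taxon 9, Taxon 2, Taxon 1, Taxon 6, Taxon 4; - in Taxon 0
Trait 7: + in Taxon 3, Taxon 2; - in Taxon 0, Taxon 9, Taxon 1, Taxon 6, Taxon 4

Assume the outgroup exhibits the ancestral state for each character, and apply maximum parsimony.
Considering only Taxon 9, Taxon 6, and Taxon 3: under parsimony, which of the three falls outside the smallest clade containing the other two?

Character polarity is set by the outgroup: the derived state is whichever differs from the outgroup's state, so for Trait 1 the derived state is '-', and for the remaining characters it is '+'.
Only Taxon 1, Taxon 2, Taxon 3, and Taxon 4 show the derived state '-' for Trait 1, supporting them as a clade.
Trait 2: derived state '+' in Taxon 2 only — an autapomorphy, so it tells us nothing about relationships among taxa.
Trait 3 (state '+') occurs in Taxon 1 and Taxon 9 but conflicts with the nesting implied by the other characters — most parsimoniously interpreted as homoplasy.
Only Taxon 1, Taxon 2, Taxon 3, Taxon 4, and Taxon 9 show the derived state '+' for Trait 4, supporting them as a clade.
Trait 5: derived state '+' in Taxon 1 and Taxon 4 only — synapomorphy for {Taxon 1, Taxon 4}.
All ingroup taxa share the derived state '+' for Trait 6; it defines the ingroup but does not resolve relationships within it.
Trait 7 (derived state '+') is shared by Taxon 2 and Taxon 3 — a synapomorphy uniting that clade.
Most parsimonious ingroup topology: ((((Taxon 3,Taxon 2),(Taxon 1,Taxon 4)),Taxon 9),Taxon 6).
Taxon 3 and Taxon 9 share a more recent common ancestor with each other than either does with Taxon 6, so Taxon 6 is the least closely related of the three.

Taxon 6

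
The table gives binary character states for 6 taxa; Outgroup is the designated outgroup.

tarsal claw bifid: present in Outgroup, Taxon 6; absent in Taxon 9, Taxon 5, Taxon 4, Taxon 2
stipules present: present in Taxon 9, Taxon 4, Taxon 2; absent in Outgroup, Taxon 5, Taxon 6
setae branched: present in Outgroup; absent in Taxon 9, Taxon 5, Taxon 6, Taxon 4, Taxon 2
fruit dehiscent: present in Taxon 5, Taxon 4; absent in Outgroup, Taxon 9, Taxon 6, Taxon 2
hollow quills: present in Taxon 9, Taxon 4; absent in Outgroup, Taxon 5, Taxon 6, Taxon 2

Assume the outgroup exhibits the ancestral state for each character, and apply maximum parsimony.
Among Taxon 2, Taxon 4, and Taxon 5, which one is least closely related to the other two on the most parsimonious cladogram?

Taxon 5

Character polarity is set by the outgroup: the derived state is whichever differs from the outgroup's state, so for tarsal claw bifid, setae branched the derived state is 'absent', and for the remaining characters it is 'present'.
tarsal claw bifid (derived state 'absent') is shared by Taxon 2, Taxon 4, Taxon 5, and Taxon 9 — a synapomorphy uniting that clade.
Only Taxon 2, Taxon 4, and Taxon 9 show the derived state 'present' for stipules present, supporting them as a clade.
All ingroup taxa share the derived state 'absent' for setae branched; it defines the ingroup but does not resolve relationships within it.
fruit dehiscent (state 'present') occurs in Taxon 4 and Taxon 5 but conflicts with the nesting implied by the other characters — most parsimoniously interpreted as homoplasy.
Only Taxon 4 and Taxon 9 show the derived state 'present' for hollow quills, supporting them as a clade.
Most parsimonious ingroup topology: ((((Taxon 9,Taxon 4),Taxon 2),Taxon 5),Taxon 6).
Taxon 2 and Taxon 4 share a more recent common ancestor with each other than either does with Taxon 5, so Taxon 5 is the least closely related of the three.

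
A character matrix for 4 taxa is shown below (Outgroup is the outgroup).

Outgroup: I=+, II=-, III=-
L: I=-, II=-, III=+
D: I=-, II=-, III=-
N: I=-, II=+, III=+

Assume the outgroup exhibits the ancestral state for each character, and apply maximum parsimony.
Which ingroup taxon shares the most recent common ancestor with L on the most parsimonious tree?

Character polarity is set by the outgroup: the derived state is whichever differs from the outgroup's state, so for I the derived state is '-', and for the remaining characters it is '+'.
All ingroup taxa share the derived state '-' for I; it defines the ingroup but does not resolve relationships within it.
II: derived state '+' in N only — an autapomorphy, so it tells us nothing about relationships among taxa.
III: derived state '+' in L and N only — synapomorphy for {L, N}.
Most parsimonious ingroup topology: ((L,N),D).
L and N form a cherry on this tree, so they are sister taxa.

N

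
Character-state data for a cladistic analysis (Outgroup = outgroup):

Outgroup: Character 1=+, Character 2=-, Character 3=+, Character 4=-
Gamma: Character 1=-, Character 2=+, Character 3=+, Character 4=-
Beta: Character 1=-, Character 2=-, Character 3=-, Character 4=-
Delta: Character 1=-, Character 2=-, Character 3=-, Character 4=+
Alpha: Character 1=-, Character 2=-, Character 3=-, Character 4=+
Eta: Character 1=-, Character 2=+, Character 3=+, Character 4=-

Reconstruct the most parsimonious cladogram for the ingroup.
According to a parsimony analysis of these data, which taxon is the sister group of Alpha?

Character polarity is set by the outgroup: the derived state is whichever differs from the outgroup's state, so for Character 1, Character 3 the derived state is '-', and for the remaining characters it is '+'.
All ingroup taxa share the derived state '-' for Character 1; it defines the ingroup but does not resolve relationships within it.
Character 2: derived state '+' in Eta and Gamma only — synapomorphy for {Eta, Gamma}.
Only Alpha, Beta, and Delta show the derived state '-' for Character 3, supporting them as a clade.
Character 4 (derived state '+') is shared by Alpha and Delta — a synapomorphy uniting that clade.
Most parsimonious ingroup topology: ((Gamma,Eta),(Beta,(Delta,Alpha))).
Alpha and Delta form a cherry on this tree, so they are sister taxa.

Delta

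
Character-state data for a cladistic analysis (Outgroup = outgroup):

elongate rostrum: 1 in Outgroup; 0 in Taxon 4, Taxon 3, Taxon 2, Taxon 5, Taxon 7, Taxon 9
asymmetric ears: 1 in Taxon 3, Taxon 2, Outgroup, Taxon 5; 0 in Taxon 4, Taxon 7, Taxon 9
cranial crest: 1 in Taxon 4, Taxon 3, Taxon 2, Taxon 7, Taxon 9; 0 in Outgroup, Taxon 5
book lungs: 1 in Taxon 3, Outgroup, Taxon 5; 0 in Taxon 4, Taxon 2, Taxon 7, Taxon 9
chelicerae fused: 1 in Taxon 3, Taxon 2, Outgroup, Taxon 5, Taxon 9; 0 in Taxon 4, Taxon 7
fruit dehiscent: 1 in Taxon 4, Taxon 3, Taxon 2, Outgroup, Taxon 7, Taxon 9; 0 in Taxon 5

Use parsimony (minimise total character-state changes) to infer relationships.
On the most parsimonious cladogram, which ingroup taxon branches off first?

Character polarity is set by the outgroup: the derived state is whichever differs from the outgroup's state, so for elongate rostrum, asymmetric ears, book lungs, chelicerae fused, fruit dehiscent the derived state is '0', and for the remaining characters it is '1'.
elongate rostrum (derived state '0') is shared by all ingroup taxa — unites the whole ingroup.
Only Taxon 4, Taxon 7, and Taxon 9 show the derived state '0' for asymmetric ears, supporting them as a clade.
cranial crest: derived state '1' in Taxon 2, Taxon 3, Taxon 4, Taxon 7, and Taxon 9 only — synapomorphy for {Taxon 2, Taxon 3, Taxon 4, Taxon 7, Taxon 9}.
Only Taxon 2, Taxon 4, Taxon 7, and Taxon 9 show the derived state '0' for book lungs, supporting them as a clade.
Only Taxon 4 and Taxon 7 show the derived state '0' for chelicerae fused, supporting them as a clade.
fruit dehiscent (derived state '0') is unique to Taxon 5 (autapomorphy; uninformative for grouping).
Most parsimonious ingroup topology: (((Taxon 2,(Taxon 9,(Taxon 4,Taxon 7))),Taxon 3),Taxon 5).
Taxon 5 is sister to the clade containing all other ingroup taxa, so it is the earliest-diverging (most basal) ingroup lineage.

Taxon 5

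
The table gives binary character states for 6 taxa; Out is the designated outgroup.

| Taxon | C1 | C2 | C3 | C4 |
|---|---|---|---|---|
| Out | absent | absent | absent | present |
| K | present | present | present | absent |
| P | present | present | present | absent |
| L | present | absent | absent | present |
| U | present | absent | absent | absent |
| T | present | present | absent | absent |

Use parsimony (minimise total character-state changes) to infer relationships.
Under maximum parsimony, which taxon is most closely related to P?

Character polarity is set by the outgroup: the derived state is whichever differs from the outgroup's state, so for C4 the derived state is 'absent', and for the remaining characters it is 'present'.
All ingroup taxa share the derived state 'present' for C1; it defines the ingroup but does not resolve relationships within it.
C2: derived state 'present' in K, P, and T only — synapomorphy for {K, P, T}.
C3 (derived state 'present') is shared by K and P — a synapomorphy uniting that clade.
Only K, P, T, and U show the derived state 'absent' for C4, supporting them as a clade.
Most parsimonious ingroup topology: ((((K,P),T),U),L).
P and K form a cherry on this tree, so they are sister taxa.

K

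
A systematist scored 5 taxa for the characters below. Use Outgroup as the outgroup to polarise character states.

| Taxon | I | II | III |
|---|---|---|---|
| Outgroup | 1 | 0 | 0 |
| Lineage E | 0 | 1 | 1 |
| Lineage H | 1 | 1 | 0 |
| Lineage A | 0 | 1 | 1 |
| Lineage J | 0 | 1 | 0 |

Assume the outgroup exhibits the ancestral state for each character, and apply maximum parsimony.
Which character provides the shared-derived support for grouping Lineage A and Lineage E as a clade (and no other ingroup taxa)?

Character polarity is set by the outgroup: the derived state is whichever differs from the outgroup's state, so for I the derived state is '0', and for the remaining characters it is '1'.
I (derived state '0') is shared by Lineage A, Lineage E, and Lineage J — a synapomorphy uniting that clade.
II (derived state '1') is shared by all ingroup taxa — unites the whole ingroup.
Only Lineage A and Lineage E show the derived state '1' for III, supporting them as a clade.
Most parsimonious ingroup topology: (((Lineage E,Lineage A),Lineage J),Lineage H).
The clade {Lineage A, Lineage E} is supported by III: its derived state '1' occurs in exactly those taxa and in no other taxon (including the outgroup).

III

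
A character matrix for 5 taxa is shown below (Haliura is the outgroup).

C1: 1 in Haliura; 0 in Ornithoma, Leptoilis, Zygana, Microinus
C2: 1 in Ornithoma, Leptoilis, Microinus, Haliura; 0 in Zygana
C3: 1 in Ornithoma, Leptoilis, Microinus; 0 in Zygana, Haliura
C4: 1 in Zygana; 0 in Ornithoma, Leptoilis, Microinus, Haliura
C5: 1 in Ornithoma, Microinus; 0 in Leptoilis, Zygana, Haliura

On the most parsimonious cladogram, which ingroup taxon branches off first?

Character polarity is set by the outgroup: the derived state is whichever differs from the outgroup's state, so for C1, C2 the derived state is '0', and for the remaining characters it is '1'.
All ingroup taxa share the derived state '0' for C1; it defines the ingroup but does not resolve relationships within it.
C2 (derived state '0') is unique to Zygana (autapomorphy; uninformative for grouping).
Only Leptoilis, Microinus, and Ornithoma show the derived state '1' for C3, supporting them as a clade.
C4 (derived state '1') is unique to Zygana (autapomorphy; uninformative for grouping).
C5 (derived state '1') is shared by Microinus and Ornithoma — a synapomorphy uniting that clade.
Most parsimonious ingroup topology: ((Leptoilis,(Microinus,Ornithoma)),Zygana).
Zygana is sister to the clade containing all other ingroup taxa, so it is the earliest-diverging (most basal) ingroup lineage.

Zygana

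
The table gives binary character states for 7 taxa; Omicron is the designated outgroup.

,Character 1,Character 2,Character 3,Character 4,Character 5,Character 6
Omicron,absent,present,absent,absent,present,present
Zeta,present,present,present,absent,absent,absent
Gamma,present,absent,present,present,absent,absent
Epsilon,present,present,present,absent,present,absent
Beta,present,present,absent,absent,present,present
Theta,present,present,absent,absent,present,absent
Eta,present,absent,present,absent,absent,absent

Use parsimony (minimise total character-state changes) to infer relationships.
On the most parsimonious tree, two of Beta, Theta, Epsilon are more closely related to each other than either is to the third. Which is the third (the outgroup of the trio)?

Character polarity is set by the outgroup: the derived state is whichever differs from the outgroup's state, so for Character 2, Character 5, Character 6 the derived state is 'absent', and for the remaining characters it is 'present'.
Character 1 (derived state 'present') is shared by all ingroup taxa — unites the whole ingroup.
Character 2: derived state 'absent' in Eta and Gamma only — synapomorphy for {Eta, Gamma}.
Character 3 (derived state 'present') is shared by Epsilon, Eta, Gamma, and Zeta — a synapomorphy uniting that clade.
Character 4 (derived state 'present') is unique to Gamma (autapomorphy; uninformative for grouping).
Character 5: derived state 'absent' in Eta, Gamma, and Zeta only — synapomorphy for {Eta, Gamma, Zeta}.
Only Epsilon, Eta, Gamma, Theta, and Zeta show the derived state 'absent' for Character 6, supporting them as a clade.
Most parsimonious ingroup topology: ((((Zeta,(Gamma,Eta)),Epsilon),Theta),Beta).
Theta and Epsilon share a more recent common ancestor with each other than either does with Beta, so Beta is the least closely related of the three.

Beta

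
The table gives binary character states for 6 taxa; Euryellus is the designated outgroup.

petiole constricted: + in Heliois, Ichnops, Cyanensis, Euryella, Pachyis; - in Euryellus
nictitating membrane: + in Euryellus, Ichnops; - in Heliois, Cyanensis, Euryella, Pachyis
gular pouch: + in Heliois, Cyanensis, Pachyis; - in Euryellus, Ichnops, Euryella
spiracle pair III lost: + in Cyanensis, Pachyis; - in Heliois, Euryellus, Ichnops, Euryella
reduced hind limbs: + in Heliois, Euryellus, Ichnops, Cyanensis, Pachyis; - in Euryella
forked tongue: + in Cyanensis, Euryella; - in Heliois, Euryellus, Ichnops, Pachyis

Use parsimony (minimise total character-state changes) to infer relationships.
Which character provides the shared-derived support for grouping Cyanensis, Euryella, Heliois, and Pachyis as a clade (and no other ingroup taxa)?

nictitating membrane

Character polarity is set by the outgroup: the derived state is whichever differs from the outgroup's state, so for nictitating membrane, reduced hind limbs the derived state is '-', and for the remaining characters it is '+'.
All ingroup taxa share the derived state '+' for petiole constricted; it defines the ingroup but does not resolve relationships within it.
nictitating membrane: derived state '-' in Cyanensis, Euryella, Heliois, and Pachyis only — synapomorphy for {Cyanensis, Euryella, Heliois, Pachyis}.
gular pouch: derived state '+' in Cyanensis, Heliois, and Pachyis only — synapomorphy for {Cyanensis, Heliois, Pachyis}.
Only Cyanensis and Pachyis show the derived state '+' for spiracle pair III lost, supporting them as a clade.
reduced hind limbs: derived state '-' in Euryella only — an autapomorphy, so it tells us nothing about relationships among taxa.
forked tongue (state '+') occurs in Cyanensis and Euryella but conflicts with the nesting implied by the other characters — most parsimoniously interpreted as homoplasy.
Most parsimonious ingroup topology: (((Heliois,(Cyanensis,Pachyis)),Euryella),Ichnops).
The clade {Cyanensis, Euryella, Heliois, Pachyis} is supported by nictitating membrane: its derived state '-' occurs in exactly those taxa and in no other taxon (including the outgroup).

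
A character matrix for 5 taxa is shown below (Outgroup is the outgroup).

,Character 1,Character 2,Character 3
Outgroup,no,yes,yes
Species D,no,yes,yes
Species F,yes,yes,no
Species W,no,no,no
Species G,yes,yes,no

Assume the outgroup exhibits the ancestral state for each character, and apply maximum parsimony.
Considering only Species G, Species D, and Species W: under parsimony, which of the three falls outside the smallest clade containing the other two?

Species D

Character polarity is set by the outgroup: the derived state is whichever differs from the outgroup's state, so for Character 2, Character 3 the derived state is 'no', and for the remaining characters it is 'yes'.
Character 1: derived state 'yes' in Species F and Species G only — synapomorphy for {Species F, Species G}.
Character 2: derived state 'no' in Species W only — an autapomorphy, so it tells us nothing about relationships among taxa.
Character 3 (derived state 'no') is shared by Species F, Species G, and Species W — a synapomorphy uniting that clade.
Most parsimonious ingroup topology: (Species D,((Species F,Species G),Species W)).
Species G and Species W share a more recent common ancestor with each other than either does with Species D, so Species D is the least closely related of the three.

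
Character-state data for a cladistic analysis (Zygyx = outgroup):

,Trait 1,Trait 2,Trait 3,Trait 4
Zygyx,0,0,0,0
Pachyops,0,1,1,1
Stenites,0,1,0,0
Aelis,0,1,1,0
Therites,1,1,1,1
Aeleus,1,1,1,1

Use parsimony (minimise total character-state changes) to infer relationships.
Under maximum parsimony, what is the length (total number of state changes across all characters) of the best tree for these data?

4

The outgroup has state '0' for every character, so '1' is the derived state throughout.
Trait 1: derived state '1' in Aeleus and Therites only — synapomorphy for {Aeleus, Therites}.
Trait 2 (derived state '1') is shared by all ingroup taxa — unites the whole ingroup.
Only Aeleus, Aelis, Pachyops, and Therites show the derived state '1' for Trait 3, supporting them as a clade.
Only Aeleus, Pachyops, and Therites show the derived state '1' for Trait 4, supporting them as a clade.
Most parsimonious ingroup topology: (((Pachyops,(Therites,Aeleus)),Aelis),Stenites).
Changes per character on this tree: Trait 1: 1; Trait 2: 1; Trait 3: 1; Trait 4: 1.
Total = 4.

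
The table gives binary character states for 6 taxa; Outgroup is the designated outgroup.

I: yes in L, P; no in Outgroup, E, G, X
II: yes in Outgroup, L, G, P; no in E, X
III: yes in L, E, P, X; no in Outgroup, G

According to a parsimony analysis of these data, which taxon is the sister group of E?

X

Character polarity is set by the outgroup: the derived state is whichever differs from the outgroup's state, so for II the derived state is 'no', and for the remaining characters it is 'yes'.
I: derived state 'yes' in L and P only — synapomorphy for {L, P}.
II: derived state 'no' in E and X only — synapomorphy for {E, X}.
Only E, L, P, and X show the derived state 'yes' for III, supporting them as a clade.
Most parsimonious ingroup topology: (((L,P),(E,X)),G).
E and X form a cherry on this tree, so they are sister taxa.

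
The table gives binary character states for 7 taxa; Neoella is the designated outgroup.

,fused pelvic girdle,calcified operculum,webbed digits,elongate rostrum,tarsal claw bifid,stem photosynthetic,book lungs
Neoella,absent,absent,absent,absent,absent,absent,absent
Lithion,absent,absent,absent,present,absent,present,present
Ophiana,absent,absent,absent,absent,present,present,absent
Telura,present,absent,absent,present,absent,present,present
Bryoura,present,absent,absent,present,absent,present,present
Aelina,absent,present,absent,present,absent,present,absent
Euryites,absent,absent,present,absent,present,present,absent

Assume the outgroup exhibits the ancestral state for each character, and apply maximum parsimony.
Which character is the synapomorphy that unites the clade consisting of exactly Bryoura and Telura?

fused pelvic girdle

The outgroup has state 'absent' for every character, so 'present' is the derived state throughout.
fused pelvic girdle (derived state 'present') is shared by Bryoura and Telura — a synapomorphy uniting that clade.
calcified operculum: derived state 'present' in Aelina only — an autapomorphy, so it tells us nothing about relationships among taxa.
webbed digits (derived state 'present') is unique to Euryites (autapomorphy; uninformative for grouping).
Only Aelina, Bryoura, Lithion, and Telura show the derived state 'present' for elongate rostrum, supporting them as a clade.
Only Euryites and Ophiana show the derived state 'present' for tarsal claw bifid, supporting them as a clade.
All ingroup taxa share the derived state 'present' for stem photosynthetic; it defines the ingroup but does not resolve relationships within it.
Only Bryoura, Lithion, and Telura show the derived state 'present' for book lungs, supporting them as a clade.
Most parsimonious ingroup topology: (((Lithion,(Telura,Bryoura)),Aelina),(Ophiana,Euryites)).
The clade {Bryoura, Telura} is supported by fused pelvic girdle: its derived state 'present' occurs in exactly those taxa and in no other taxon (including the outgroup).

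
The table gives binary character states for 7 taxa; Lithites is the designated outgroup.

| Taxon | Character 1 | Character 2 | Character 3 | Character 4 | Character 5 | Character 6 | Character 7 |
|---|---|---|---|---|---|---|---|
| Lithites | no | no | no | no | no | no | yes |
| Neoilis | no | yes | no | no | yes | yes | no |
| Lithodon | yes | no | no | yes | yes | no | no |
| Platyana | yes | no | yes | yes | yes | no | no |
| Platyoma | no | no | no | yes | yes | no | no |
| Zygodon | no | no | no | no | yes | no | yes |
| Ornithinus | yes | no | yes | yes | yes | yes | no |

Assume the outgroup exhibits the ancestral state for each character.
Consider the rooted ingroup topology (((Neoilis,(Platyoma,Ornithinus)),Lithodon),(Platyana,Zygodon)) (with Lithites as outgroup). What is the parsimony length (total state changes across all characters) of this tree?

14

Map each character onto (((Neoilis,(Platyoma,Ornithinus)),Lithodon),(Platyana,Zygodon)) (rooted by Lithites) and count the minimum state changes it requires (Fitch parsimony):
Character 1: 3; Character 2: 1; Character 3: 2; Character 4: 3; Character 5: 1; Character 6: 2; Character 7: 2.
Total tree length = 14.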